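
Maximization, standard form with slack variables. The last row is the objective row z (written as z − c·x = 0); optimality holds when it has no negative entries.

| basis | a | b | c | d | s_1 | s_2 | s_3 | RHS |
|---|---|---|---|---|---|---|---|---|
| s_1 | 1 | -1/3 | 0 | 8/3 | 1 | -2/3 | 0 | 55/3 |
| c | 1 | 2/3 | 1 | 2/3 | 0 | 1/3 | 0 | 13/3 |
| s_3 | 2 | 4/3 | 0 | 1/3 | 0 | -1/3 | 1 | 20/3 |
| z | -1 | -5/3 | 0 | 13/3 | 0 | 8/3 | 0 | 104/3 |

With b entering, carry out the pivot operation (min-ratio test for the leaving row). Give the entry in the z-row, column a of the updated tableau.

Ratio test on column b — row 1: entry -1/3 ≤ 0; row 2: (13/3)/(2/3) = 13/2; row 3: (20/3)/(4/3) = 5. Minimum is 5 at row 3 (s_3 leaves); pivot element 4/3.
Divide row 3 by 4/3; eliminate column b from the other rows.
z-row update in column a: -1 − (-5/3)·(3/2) = 3/2.

3/2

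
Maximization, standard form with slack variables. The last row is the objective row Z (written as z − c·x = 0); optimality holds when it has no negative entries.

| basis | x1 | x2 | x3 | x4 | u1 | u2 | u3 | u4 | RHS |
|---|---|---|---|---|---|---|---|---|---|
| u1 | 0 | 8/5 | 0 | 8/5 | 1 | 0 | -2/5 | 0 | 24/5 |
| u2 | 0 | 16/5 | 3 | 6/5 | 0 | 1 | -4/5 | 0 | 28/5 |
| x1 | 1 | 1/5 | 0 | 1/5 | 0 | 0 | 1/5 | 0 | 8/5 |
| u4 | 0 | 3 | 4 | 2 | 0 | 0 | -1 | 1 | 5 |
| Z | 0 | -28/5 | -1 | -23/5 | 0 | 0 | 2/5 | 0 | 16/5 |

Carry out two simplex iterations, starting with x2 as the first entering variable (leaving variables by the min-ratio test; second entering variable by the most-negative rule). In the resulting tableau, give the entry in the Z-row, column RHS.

14

Ratio test on column x2 — row 1: (24/5)/(8/5) = 3; row 2: (28/5)/(16/5) = 7/4; row 3: (8/5)/(1/5) = 8; row 4: 5/3 = 5/3. Minimum is 5/3 at row 4 (u4 leaves); pivot element 3.
Divide row 4 by 3; eliminate column x2 from the other rows.
Second iteration: most negative Z-row entry is -22/15 in column u3, so u3 enters.
Ratio test on column u3 — row 1: (32/15)/(2/15) = 16; row 2: (4/15)/(4/15) = 1; row 3: (19/15)/(4/15) = 19/4; row 4: entry -1/3 ≤ 0. Minimum is 1 at row 2 (u2 leaves); pivot element 4/15.
Divide row 2 by 4/15; eliminate column u3 from the other rows.
After both pivots, the entry at the Z-row, column RHS is 14.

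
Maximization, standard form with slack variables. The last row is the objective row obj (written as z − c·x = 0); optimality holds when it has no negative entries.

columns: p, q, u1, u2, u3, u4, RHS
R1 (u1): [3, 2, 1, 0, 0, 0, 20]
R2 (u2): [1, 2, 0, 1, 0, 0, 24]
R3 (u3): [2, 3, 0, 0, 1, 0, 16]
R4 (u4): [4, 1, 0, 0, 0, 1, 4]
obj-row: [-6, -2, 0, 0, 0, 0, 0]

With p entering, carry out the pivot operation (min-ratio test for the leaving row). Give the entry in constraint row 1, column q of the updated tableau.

Ratio test on column p — row 1: 20/3 = 20/3; row 2: 24/1 = 24; row 3: 16/2 = 8; row 4: 4/4 = 1. Minimum is 1 at row 4 (u4 leaves); pivot element 4.
Divide row 4 by 4; eliminate column p from the other rows.
Row 1 update in column q: 2 − 3·(1/4) = 5/4.

5/4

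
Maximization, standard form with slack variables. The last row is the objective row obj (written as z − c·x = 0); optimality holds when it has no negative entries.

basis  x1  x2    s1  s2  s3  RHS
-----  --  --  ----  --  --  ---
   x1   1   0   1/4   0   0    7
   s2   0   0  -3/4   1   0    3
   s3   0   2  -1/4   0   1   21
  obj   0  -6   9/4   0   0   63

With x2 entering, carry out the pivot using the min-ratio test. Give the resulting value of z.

126

Ratio test on column x2 — row 1: entry 0 ≤ 0; row 2: entry 0 ≤ 0; row 3: 21/2 = 21/2. Minimum is 21/2 at row 3 (s3 leaves); pivot element 2.
Pivot on row 3; the obj-row RHS becomes 63 − (-6)·(21/2) = 126.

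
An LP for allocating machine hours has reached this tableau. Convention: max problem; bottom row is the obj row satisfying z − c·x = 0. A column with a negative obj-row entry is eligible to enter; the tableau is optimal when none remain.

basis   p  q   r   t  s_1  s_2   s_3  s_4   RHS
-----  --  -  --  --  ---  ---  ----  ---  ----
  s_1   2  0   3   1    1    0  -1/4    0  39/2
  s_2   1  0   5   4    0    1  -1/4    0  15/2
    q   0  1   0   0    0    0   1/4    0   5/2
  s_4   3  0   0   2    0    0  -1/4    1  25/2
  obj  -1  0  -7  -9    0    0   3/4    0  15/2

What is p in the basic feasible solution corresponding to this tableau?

0

p is not in the basis, so in the current basic feasible solution p = 0.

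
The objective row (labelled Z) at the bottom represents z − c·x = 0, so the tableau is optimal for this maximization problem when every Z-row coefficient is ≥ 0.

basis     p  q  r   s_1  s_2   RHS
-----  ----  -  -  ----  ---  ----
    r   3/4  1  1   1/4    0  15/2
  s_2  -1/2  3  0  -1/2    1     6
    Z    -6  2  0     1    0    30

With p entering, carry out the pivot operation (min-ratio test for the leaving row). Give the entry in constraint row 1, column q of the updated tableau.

4/3

Ratio test on column p — row 1: (15/2)/(3/4) = 10; row 2: entry -1/2 ≤ 0. Minimum is 10 at row 1 (r leaves); pivot element 3/4.
Divide row 1 by 3/4; eliminate column p from the other rows.
In the new row 1, the q entry is the old entry divided by the pivot: 1/(3/4) = 4/3.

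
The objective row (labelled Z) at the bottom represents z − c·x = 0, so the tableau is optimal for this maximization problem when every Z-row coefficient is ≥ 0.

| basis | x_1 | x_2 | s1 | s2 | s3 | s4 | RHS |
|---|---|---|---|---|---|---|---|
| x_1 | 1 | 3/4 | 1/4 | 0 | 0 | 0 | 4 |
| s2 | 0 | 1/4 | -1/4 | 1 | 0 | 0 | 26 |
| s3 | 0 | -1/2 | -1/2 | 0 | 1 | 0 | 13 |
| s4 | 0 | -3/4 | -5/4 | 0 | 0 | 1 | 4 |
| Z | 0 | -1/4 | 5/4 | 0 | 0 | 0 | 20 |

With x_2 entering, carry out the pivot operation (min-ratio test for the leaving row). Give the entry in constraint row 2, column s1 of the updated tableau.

Ratio test on column x_2 — row 1: 4/(3/4) = 16/3; row 2: 26/(1/4) = 104; row 3: entry -1/2 ≤ 0; row 4: entry -3/4 ≤ 0. Minimum is 16/3 at row 1 (x_1 leaves); pivot element 3/4.
Divide row 1 by 3/4; eliminate column x_2 from the other rows.
Row 2 update in column s1: -1/4 − (1/4)·(1/3) = -1/3.

-1/3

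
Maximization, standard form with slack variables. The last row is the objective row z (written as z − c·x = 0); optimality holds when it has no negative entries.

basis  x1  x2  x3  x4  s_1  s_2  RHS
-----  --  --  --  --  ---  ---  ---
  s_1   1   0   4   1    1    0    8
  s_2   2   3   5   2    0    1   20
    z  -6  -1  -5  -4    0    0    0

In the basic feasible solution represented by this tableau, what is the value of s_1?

8

s_1 is basic (row 1); its value is the RHS of that row, 8.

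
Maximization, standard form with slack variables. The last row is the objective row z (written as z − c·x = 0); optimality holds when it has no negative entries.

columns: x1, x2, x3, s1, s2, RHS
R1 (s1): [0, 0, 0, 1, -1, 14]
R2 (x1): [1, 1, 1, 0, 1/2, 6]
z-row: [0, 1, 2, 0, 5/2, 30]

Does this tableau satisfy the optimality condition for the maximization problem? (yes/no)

yes

Every z-row coefficient is ≥ 0, so the tableau is optimal.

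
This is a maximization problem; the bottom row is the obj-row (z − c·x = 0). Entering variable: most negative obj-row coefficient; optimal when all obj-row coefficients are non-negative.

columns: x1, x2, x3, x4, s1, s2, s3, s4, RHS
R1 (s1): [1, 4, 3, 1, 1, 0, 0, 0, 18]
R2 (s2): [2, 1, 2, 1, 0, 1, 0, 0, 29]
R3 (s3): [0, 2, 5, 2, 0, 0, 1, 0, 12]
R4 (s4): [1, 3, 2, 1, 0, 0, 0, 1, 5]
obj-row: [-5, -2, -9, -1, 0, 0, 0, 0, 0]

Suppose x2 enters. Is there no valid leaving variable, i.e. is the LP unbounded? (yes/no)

no

Column x2 has positive entries in row(s) 1, 2, 3, 4, so the ratio test bounds it — not unbounded.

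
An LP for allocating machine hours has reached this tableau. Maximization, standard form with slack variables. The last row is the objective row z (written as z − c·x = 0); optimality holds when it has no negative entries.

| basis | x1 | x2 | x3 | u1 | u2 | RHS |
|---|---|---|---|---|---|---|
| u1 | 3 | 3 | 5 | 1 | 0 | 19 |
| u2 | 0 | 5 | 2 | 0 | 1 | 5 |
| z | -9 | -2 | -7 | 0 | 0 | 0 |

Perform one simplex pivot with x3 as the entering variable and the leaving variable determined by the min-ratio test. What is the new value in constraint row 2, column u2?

Ratio test on column x3 — row 1: 19/5 = 19/5; row 2: 5/2 = 5/2. Minimum is 5/2 at row 2 (u2 leaves); pivot element 2.
Divide row 2 by 2; eliminate column x3 from the other rows.
In the new row 2, the u2 entry is the old entry divided by the pivot: 1/2 = 1/2.

1/2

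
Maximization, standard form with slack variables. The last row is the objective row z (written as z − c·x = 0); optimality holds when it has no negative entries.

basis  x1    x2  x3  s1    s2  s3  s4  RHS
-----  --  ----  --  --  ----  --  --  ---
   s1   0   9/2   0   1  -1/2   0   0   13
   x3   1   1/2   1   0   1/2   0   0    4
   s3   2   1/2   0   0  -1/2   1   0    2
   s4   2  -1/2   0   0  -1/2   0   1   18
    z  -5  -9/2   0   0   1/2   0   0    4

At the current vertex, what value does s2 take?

0

s2 is not in the basis, so in the current basic feasible solution s2 = 0.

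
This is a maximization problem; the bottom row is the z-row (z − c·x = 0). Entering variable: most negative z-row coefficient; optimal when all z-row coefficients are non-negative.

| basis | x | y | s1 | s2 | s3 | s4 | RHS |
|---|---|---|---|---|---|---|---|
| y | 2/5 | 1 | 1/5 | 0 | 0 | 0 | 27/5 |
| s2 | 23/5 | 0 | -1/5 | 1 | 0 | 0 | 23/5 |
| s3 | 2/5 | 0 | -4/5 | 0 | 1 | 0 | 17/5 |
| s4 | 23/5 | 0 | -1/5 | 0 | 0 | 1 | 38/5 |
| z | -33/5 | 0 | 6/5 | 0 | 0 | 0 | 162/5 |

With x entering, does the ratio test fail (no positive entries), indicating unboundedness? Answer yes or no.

no

Column x has positive entries in row(s) 1, 2, 3, 4, so the ratio test bounds it — not unbounded.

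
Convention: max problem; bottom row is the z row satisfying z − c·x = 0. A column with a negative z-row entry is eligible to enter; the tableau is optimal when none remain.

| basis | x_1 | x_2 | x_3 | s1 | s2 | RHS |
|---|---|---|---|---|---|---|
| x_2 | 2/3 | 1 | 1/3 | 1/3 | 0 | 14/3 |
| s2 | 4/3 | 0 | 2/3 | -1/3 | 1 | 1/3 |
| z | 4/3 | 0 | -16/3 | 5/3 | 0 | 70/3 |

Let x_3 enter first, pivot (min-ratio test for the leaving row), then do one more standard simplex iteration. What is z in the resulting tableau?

35

Ratio test on column x_3 — row 1: (14/3)/(1/3) = 14; row 2: (1/3)/(2/3) = 1/2. Minimum is 1/2 at row 2 (s2 leaves); pivot element 2/3.
Pivot on row 2; the z-row RHS becomes 70/3 − (-16/3)·(1/2) = 26.
Next entering variable (most negative z-row entry -1): s1.
Ratio test on column s1 — row 1: (9/2)/(1/2) = 9; row 2: entry -1/2 ≤ 0. Minimum is 9 at row 1 (x_2 leaves); pivot element 1/2.
After the second pivot the z-row RHS is 26 − (-1)·9 = 35.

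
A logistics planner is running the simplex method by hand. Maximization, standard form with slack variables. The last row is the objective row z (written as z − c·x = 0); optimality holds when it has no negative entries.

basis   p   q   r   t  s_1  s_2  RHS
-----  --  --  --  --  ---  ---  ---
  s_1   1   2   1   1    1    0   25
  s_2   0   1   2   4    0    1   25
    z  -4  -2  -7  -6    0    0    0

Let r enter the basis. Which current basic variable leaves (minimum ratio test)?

s_2

Column r entries and ratios — s_1: 25/1 = 25; s_2: 25/2 = 25/2.
Smallest ratio is 25/2 in the row of s_2, so s_2 leaves.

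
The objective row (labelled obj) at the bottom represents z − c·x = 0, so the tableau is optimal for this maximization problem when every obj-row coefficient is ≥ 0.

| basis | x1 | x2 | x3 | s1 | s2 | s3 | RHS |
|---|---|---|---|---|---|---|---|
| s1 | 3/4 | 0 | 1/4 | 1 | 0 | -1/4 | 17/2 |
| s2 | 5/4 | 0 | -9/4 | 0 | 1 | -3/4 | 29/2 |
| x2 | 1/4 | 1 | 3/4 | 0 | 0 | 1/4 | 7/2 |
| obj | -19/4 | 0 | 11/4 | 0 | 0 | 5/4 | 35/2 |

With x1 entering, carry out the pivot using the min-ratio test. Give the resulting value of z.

Ratio test on column x1 — row 1: (17/2)/(3/4) = 34/3; row 2: (29/2)/(5/4) = 58/5; row 3: (7/2)/(1/4) = 14. Minimum is 34/3 at row 1 (s1 leaves); pivot element 3/4.
Pivot on row 1; the obj-row RHS becomes 35/2 − (-19/4)·(34/3) = 214/3.

214/3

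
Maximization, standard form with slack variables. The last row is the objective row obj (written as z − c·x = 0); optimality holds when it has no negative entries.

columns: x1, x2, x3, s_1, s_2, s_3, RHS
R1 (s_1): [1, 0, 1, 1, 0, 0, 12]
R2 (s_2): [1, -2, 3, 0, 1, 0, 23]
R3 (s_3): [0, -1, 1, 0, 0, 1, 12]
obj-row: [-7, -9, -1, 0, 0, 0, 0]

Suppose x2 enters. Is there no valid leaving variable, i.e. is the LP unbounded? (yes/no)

yes

Every constraint-row entry in column x2 is ≤ 0, so increasing x2 is unbounded.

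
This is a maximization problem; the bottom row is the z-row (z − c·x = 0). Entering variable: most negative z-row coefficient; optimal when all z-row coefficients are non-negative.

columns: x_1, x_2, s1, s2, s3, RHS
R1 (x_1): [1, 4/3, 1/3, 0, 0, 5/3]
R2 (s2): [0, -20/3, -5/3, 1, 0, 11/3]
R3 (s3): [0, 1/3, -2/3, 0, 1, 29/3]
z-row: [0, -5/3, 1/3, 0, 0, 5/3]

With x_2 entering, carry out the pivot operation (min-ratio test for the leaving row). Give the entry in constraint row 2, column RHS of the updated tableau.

12

Ratio test on column x_2 — row 1: (5/3)/(4/3) = 5/4; row 2: entry -20/3 ≤ 0; row 3: (29/3)/(1/3) = 29. Minimum is 5/4 at row 1 (x_1 leaves); pivot element 4/3.
Divide row 1 by 4/3; eliminate column x_2 from the other rows.
Row 2 update in column RHS: 11/3 − (-20/3)·(5/4) = 12.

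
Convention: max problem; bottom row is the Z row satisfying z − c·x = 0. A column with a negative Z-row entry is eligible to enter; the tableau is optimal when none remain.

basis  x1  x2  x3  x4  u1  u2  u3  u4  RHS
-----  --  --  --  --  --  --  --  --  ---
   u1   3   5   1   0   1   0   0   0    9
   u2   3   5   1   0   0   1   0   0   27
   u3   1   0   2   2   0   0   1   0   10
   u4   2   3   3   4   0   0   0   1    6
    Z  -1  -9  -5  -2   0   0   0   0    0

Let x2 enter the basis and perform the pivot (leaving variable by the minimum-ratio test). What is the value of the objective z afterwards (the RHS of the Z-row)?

Ratio test on column x2 — row 1: 9/5 = 9/5; row 2: 27/5 = 27/5; row 3: entry 0 ≤ 0; row 4: 6/3 = 2. Minimum is 9/5 at row 1 (u1 leaves); pivot element 5.
Pivot on row 1; the Z-row RHS becomes 0 − (-9)·(9/5) = 81/5.

81/5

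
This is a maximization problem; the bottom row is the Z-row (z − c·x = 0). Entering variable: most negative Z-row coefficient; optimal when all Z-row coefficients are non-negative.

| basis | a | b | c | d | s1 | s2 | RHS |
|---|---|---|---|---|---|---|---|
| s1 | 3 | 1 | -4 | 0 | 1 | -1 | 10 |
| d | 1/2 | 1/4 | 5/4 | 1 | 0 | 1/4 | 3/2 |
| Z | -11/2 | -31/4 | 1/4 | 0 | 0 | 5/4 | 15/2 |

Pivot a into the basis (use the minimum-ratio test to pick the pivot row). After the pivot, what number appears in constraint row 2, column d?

2

Ratio test on column a — row 1: 10/3 = 10/3; row 2: (3/2)/(1/2) = 3. Minimum is 3 at row 2 (d leaves); pivot element 1/2.
Divide row 2 by 1/2; eliminate column a from the other rows.
In the new row 2, the d entry is the old entry divided by the pivot: 1/(1/2) = 2.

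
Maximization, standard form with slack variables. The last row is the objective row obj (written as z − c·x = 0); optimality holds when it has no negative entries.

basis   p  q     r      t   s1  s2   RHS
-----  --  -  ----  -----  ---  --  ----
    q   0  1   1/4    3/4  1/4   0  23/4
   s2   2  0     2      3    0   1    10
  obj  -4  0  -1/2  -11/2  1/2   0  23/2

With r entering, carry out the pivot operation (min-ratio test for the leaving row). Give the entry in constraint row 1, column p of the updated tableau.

Ratio test on column r — row 1: (23/4)/(1/4) = 23; row 2: 10/2 = 5. Minimum is 5 at row 2 (s2 leaves); pivot element 2.
Divide row 2 by 2; eliminate column r from the other rows.
Row 1 update in column p: 0 − (1/4)·1 = -1/4.

-1/4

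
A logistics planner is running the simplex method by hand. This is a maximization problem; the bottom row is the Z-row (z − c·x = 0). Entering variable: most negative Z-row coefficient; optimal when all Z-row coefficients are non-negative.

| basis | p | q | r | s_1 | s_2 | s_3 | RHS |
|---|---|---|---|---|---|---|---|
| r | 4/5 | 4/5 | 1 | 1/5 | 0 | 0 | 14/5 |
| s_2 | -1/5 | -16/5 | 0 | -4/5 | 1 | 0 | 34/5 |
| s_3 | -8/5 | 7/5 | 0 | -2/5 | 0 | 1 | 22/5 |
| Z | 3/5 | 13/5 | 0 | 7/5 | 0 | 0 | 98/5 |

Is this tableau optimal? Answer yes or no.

Every Z-row coefficient is ≥ 0, so the tableau is optimal.

yes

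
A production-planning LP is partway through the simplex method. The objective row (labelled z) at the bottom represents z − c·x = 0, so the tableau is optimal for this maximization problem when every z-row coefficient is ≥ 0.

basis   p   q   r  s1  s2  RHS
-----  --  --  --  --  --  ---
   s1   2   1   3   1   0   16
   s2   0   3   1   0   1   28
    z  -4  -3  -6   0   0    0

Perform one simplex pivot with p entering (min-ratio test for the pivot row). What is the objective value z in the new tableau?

32

Ratio test on column p — row 1: 16/2 = 8; row 2: entry 0 ≤ 0. Minimum is 8 at row 1 (s1 leaves); pivot element 2.
Pivot on row 1; the z-row RHS becomes 0 − (-4)·8 = 32.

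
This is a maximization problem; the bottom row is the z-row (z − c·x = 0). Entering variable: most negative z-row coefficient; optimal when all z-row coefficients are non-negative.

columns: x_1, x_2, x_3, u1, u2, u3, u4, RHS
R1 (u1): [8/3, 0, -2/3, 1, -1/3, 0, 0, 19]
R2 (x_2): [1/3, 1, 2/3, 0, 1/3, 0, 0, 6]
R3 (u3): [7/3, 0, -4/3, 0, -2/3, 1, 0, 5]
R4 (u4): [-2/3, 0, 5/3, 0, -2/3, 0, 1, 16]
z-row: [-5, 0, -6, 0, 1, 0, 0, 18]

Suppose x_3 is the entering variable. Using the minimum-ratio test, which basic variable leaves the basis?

Column x_3 entries and ratios — u1: -2/3 ≤ 0, skip; x_2: 6/(2/3) = 9; u3: -4/3 ≤ 0, skip; u4: 16/(5/3) = 48/5.
Smallest ratio is 9 in the row of x_2, so x_2 leaves.

x_2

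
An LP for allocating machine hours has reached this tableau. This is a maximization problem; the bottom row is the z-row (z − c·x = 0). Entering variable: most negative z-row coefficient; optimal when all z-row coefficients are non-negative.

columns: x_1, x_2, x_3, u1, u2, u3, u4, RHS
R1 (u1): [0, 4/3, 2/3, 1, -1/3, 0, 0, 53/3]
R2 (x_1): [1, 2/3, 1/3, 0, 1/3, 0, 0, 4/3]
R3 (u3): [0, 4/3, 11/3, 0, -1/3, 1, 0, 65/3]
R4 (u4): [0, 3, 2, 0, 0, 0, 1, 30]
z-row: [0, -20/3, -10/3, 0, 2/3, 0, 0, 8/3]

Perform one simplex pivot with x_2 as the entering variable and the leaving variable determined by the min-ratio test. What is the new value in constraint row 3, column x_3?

3

Ratio test on column x_2 — row 1: (53/3)/(4/3) = 53/4; row 2: (4/3)/(2/3) = 2; row 3: (65/3)/(4/3) = 65/4; row 4: 30/3 = 10. Minimum is 2 at row 2 (x_1 leaves); pivot element 2/3.
Divide row 2 by 2/3; eliminate column x_2 from the other rows.
Row 3 update in column x_3: 11/3 − (4/3)·(1/2) = 3.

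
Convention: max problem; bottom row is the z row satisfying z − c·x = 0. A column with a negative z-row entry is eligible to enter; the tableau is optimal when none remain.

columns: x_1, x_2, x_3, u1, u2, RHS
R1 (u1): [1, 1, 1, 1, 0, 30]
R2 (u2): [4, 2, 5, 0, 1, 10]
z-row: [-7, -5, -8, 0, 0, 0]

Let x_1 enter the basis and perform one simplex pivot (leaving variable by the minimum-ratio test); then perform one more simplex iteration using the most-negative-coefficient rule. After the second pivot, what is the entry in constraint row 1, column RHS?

Ratio test on column x_1 — row 1: 30/1 = 30; row 2: 10/4 = 5/2. Minimum is 5/2 at row 2 (u2 leaves); pivot element 4.
Divide row 2 by 4; eliminate column x_1 from the other rows.
Second iteration: most negative z-row entry is -3/2 in column x_2, so x_2 enters.
Ratio test on column x_2 — row 1: (55/2)/(1/2) = 55; row 2: (5/2)/(1/2) = 5. Minimum is 5 at row 2 (x_1 leaves); pivot element 1/2.
Divide row 2 by 1/2; eliminate column x_2 from the other rows.
After both pivots, the entry at constraint row 1, column RHS is 25.

25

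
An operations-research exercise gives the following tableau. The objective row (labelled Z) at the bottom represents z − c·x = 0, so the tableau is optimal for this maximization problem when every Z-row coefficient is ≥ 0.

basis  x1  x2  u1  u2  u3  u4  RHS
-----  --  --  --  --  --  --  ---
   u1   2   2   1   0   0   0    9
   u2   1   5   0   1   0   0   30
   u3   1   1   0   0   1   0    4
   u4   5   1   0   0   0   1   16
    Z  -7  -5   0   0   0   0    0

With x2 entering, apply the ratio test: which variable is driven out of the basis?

Column x2 entries and ratios — u1: 9/2 = 9/2; u2: 30/5 = 6; u3: 4/1 = 4; u4: 16/1 = 16.
Smallest ratio is 4 in the row of u3, so u3 leaves.

u3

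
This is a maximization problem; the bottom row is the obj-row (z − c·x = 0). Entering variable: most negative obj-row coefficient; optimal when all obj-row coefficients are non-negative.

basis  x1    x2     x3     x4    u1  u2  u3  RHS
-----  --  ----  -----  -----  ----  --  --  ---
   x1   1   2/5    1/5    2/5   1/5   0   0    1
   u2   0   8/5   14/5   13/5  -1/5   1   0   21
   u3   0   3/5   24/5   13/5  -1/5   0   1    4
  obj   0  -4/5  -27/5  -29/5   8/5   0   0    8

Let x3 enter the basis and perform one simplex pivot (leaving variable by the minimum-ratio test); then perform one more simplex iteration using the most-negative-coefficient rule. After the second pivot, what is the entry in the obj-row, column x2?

Ratio test on column x3 — row 1: 1/(1/5) = 5; row 2: 21/(14/5) = 15/2; row 3: 4/(24/5) = 5/6. Minimum is 5/6 at row 3 (u3 leaves); pivot element 24/5.
Divide row 3 by 24/5; eliminate column x3 from the other rows.
Second iteration: most negative obj-row entry is -23/8 in column x4, so x4 enters.
Ratio test on column x4 — row 1: (5/6)/(7/24) = 20/7; row 2: (56/3)/(13/12) = 224/13; row 3: (5/6)/(13/24) = 20/13. Minimum is 20/13 at row 3 (x3 leaves); pivot element 13/24.
Divide row 3 by 13/24; eliminate column x4 from the other rows.
After both pivots, the entry at the obj-row, column x2 is 7/13.

7/13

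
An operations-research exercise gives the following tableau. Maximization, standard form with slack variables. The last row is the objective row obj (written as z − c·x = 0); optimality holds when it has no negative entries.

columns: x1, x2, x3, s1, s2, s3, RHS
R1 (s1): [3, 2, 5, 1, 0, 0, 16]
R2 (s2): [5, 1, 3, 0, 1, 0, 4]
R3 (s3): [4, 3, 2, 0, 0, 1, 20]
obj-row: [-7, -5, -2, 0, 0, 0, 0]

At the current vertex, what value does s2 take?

4

s2 is basic (row 2); its value is the RHS of that row, 4.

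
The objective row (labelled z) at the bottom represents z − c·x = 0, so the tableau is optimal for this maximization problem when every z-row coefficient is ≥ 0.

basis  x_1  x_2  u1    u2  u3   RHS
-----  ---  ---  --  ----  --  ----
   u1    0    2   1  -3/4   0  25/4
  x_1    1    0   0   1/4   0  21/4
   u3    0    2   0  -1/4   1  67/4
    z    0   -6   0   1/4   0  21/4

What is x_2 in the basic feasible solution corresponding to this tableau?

0

x_2 is not in the basis, so in the current basic feasible solution x_2 = 0.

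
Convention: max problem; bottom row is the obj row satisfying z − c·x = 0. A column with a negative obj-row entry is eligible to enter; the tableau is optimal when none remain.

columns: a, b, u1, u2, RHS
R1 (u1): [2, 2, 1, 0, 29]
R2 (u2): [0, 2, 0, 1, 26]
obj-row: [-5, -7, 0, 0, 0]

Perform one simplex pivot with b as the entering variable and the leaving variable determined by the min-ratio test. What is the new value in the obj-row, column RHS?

91

Ratio test on column b — row 1: 29/2 = 29/2; row 2: 26/2 = 13. Minimum is 13 at row 2 (u2 leaves); pivot element 2.
Divide row 2 by 2; eliminate column b from the other rows.
obj-row update in column RHS: 0 − (-7)·13 = 91.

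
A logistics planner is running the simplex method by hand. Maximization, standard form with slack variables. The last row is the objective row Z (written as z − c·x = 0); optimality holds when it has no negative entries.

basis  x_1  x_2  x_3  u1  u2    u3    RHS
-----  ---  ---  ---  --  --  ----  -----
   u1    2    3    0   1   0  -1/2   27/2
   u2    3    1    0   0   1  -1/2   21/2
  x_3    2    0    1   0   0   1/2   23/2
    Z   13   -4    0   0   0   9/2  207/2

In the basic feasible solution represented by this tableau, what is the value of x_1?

0

x_1 is not in the basis, so in the current basic feasible solution x_1 = 0.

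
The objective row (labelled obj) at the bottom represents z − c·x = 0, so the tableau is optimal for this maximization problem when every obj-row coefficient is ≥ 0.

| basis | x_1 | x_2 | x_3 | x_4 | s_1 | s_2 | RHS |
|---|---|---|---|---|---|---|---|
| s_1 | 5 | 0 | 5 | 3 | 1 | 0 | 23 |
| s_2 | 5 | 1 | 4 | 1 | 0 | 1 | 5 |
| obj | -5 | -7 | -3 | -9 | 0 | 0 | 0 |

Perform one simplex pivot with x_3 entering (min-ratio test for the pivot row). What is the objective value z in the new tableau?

Ratio test on column x_3 — row 1: 23/5 = 23/5; row 2: 5/4 = 5/4. Minimum is 5/4 at row 2 (s_2 leaves); pivot element 4.
Pivot on row 2; the obj-row RHS becomes 0 − (-3)·(5/4) = 15/4.

15/4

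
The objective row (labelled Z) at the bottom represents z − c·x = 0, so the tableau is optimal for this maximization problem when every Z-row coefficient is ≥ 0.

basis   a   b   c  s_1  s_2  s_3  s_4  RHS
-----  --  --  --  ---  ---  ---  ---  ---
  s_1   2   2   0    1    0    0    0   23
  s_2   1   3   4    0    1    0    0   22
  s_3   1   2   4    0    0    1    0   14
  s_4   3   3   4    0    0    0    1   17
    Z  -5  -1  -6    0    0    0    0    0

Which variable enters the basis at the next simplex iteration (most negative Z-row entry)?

Negative Z-row entries: a: -5, b: -1, c: -6.
The most negative is -6 in column c, so c enters.

c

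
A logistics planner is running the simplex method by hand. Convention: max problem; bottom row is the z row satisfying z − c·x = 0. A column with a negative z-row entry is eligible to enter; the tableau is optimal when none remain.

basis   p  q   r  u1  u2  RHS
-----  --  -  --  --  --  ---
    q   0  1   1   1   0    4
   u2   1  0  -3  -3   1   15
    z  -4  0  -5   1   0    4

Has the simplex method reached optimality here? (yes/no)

The z-row has a negative entry -5 in column r, so it is not optimal.

no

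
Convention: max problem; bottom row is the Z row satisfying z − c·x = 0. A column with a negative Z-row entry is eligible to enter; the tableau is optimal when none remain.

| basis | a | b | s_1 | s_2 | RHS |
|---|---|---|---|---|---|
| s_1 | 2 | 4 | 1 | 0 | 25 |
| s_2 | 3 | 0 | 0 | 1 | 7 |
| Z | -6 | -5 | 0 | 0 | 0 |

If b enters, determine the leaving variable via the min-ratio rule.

Column b entries and ratios — s_1: 25/4 = 25/4; s_2: 0 ≤ 0, skip.
Smallest ratio is 25/4 in the row of s_1, so s_1 leaves.

s_1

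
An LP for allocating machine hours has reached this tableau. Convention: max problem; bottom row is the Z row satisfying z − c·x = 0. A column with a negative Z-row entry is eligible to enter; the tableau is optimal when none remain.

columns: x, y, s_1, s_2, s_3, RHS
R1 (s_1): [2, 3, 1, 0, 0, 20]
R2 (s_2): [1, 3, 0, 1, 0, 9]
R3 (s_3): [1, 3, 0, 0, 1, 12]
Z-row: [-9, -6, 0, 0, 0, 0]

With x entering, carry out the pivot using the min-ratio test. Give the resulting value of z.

81

Ratio test on column x — row 1: 20/2 = 10; row 2: 9/1 = 9; row 3: 12/1 = 12. Minimum is 9 at row 2 (s_2 leaves); pivot element 1.
Pivot on row 2; the Z-row RHS becomes 0 − (-9)·9 = 81.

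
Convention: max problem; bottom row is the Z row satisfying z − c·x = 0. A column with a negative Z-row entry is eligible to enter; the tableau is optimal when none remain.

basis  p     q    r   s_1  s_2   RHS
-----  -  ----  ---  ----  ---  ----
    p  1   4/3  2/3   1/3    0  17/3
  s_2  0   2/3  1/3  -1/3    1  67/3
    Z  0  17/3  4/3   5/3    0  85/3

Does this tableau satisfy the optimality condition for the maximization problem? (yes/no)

Every Z-row coefficient is ≥ 0, so the tableau is optimal.

yes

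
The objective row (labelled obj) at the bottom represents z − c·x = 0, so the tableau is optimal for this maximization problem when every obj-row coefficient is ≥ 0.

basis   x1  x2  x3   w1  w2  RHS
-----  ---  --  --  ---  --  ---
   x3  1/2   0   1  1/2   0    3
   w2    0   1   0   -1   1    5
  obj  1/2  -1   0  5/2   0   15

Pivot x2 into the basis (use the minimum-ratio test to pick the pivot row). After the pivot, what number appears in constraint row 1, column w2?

0

Ratio test on column x2 — row 1: entry 0 ≤ 0; row 2: 5/1 = 5. Minimum is 5 at row 2 (w2 leaves); pivot element 1.
Divide row 2 by 1; eliminate column x2 from the other rows.
Row 1 update in column w2: 0 − 0·1 = 0.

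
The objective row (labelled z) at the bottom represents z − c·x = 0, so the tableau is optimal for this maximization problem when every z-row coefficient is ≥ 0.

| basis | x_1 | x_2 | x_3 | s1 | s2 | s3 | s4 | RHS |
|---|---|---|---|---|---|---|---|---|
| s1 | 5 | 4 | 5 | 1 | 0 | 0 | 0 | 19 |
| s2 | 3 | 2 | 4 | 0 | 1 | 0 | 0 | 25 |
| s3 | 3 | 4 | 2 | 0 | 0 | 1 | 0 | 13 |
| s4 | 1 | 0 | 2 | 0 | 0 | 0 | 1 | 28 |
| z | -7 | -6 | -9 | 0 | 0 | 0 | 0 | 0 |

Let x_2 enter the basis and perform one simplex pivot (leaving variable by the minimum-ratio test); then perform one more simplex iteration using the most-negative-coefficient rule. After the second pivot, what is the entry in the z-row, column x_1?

3/2

Ratio test on column x_2 — row 1: 19/4 = 19/4; row 2: 25/2 = 25/2; row 3: 13/4 = 13/4; row 4: entry 0 ≤ 0. Minimum is 13/4 at row 3 (s3 leaves); pivot element 4.
Divide row 3 by 4; eliminate column x_2 from the other rows.
Second iteration: most negative z-row entry is -6 in column x_3, so x_3 enters.
Ratio test on column x_3 — row 1: 6/3 = 2; row 2: (37/2)/3 = 37/6; row 3: (13/4)/(1/2) = 13/2; row 4: 28/2 = 14. Minimum is 2 at row 1 (s1 leaves); pivot element 3.
Divide row 1 by 3; eliminate column x_3 from the other rows.
After both pivots, the entry at the z-row, column x_1 is 3/2.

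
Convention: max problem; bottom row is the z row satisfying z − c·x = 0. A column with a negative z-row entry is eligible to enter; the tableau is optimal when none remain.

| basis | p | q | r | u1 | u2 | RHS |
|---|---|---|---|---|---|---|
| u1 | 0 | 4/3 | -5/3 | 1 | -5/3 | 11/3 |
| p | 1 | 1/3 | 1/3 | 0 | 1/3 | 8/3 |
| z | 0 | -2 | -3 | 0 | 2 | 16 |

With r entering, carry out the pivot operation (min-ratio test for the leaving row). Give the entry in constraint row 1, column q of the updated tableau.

Ratio test on column r — row 1: entry -5/3 ≤ 0; row 2: (8/3)/(1/3) = 8. Minimum is 8 at row 2 (p leaves); pivot element 1/3.
Divide row 2 by 1/3; eliminate column r from the other rows.
Row 1 update in column q: 4/3 − (-5/3)·1 = 3.

3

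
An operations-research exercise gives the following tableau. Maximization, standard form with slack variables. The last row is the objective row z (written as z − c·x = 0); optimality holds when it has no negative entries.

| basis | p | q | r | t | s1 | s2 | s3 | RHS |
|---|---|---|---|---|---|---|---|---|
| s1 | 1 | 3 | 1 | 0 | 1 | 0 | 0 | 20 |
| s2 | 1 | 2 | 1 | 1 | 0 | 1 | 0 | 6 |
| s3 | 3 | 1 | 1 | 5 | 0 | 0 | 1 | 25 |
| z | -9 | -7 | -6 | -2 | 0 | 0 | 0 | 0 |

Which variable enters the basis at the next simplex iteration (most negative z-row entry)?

p

Negative z-row entries: p: -9, q: -7, r: -6, t: -2.
The most negative is -9 in column p, so p enters.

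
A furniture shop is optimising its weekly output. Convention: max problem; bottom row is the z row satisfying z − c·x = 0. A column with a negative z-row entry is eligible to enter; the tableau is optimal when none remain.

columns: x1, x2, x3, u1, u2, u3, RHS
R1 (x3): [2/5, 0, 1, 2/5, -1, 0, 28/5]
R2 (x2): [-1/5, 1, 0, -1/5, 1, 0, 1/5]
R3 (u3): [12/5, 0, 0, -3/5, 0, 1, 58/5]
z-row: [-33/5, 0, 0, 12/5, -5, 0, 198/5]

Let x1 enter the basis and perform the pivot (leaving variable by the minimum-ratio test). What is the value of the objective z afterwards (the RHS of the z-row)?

143/2

Ratio test on column x1 — row 1: (28/5)/(2/5) = 14; row 2: entry -1/5 ≤ 0; row 3: (58/5)/(12/5) = 29/6. Minimum is 29/6 at row 3 (u3 leaves); pivot element 12/5.
Pivot on row 3; the z-row RHS becomes 198/5 − (-33/5)·(29/6) = 143/2.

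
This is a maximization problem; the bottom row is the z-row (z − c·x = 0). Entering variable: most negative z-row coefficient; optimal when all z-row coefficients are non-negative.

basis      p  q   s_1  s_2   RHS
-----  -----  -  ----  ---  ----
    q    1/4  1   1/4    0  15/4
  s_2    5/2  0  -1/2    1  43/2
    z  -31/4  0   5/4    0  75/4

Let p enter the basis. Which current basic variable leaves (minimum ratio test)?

Column p entries and ratios — q: (15/4)/(1/4) = 15; s_2: (43/2)/(5/2) = 43/5.
Smallest ratio is 43/5 in the row of s_2, so s_2 leaves.

s_2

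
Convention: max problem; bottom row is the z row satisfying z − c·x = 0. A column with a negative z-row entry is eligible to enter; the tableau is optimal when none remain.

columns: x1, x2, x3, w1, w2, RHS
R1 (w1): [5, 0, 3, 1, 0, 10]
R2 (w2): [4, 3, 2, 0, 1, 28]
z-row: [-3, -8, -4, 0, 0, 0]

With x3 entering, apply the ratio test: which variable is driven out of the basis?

Column x3 entries and ratios — w1: 10/3 = 10/3; w2: 28/2 = 14.
Smallest ratio is 10/3 in the row of w1, so w1 leaves.

w1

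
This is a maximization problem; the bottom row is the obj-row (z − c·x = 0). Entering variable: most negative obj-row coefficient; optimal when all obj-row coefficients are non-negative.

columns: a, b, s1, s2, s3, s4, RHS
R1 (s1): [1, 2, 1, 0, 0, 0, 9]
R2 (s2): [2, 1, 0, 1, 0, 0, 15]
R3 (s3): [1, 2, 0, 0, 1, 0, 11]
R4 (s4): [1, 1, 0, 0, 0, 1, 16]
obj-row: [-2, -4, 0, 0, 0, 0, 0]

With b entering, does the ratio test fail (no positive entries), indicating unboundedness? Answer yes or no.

no

Column b has positive entries in row(s) 1, 2, 3, 4, so the ratio test bounds it — not unbounded.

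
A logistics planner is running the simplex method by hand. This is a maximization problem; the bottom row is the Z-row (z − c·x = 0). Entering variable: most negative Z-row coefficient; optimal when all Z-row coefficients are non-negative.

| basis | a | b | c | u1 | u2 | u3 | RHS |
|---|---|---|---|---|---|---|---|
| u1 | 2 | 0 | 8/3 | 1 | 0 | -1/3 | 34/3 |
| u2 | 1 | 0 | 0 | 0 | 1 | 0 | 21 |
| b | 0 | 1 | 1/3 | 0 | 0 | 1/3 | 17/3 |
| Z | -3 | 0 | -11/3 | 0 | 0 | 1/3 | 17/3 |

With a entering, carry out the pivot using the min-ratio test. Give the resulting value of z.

Ratio test on column a — row 1: (34/3)/2 = 17/3; row 2: 21/1 = 21; row 3: entry 0 ≤ 0. Minimum is 17/3 at row 1 (u1 leaves); pivot element 2.
Pivot on row 1; the Z-row RHS becomes 17/3 − (-3)·(17/3) = 68/3.

68/3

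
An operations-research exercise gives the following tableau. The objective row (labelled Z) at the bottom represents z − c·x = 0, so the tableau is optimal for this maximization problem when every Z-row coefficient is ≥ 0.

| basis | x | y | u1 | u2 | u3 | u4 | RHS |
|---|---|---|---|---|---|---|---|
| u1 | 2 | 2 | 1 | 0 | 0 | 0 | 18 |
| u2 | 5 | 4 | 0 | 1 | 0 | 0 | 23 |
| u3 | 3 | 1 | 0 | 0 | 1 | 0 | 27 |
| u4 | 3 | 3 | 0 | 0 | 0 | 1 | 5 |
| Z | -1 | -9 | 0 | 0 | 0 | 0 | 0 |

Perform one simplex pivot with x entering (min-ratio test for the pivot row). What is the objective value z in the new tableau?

Ratio test on column x — row 1: 18/2 = 9; row 2: 23/5 = 23/5; row 3: 27/3 = 9; row 4: 5/3 = 5/3. Minimum is 5/3 at row 4 (u4 leaves); pivot element 3.
Pivot on row 4; the Z-row RHS becomes 0 − (-1)·(5/3) = 5/3.

5/3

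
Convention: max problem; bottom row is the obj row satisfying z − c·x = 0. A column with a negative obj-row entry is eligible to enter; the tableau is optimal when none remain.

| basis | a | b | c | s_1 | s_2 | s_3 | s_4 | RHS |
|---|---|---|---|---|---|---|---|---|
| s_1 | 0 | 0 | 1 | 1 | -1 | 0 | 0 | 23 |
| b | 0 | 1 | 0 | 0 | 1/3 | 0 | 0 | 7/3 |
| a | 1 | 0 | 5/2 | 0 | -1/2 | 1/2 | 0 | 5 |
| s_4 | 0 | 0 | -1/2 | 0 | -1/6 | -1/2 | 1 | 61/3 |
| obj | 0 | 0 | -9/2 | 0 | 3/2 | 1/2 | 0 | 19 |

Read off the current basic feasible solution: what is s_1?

s_1 is basic (row 1); its value is the RHS of that row, 23.

23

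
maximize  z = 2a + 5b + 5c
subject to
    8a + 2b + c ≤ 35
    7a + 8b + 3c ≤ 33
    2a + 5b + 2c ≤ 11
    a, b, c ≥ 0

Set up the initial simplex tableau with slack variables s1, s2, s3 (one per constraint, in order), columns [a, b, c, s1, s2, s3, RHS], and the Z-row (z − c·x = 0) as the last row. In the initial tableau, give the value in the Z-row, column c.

-5

The Z-row carries the negated objective coefficients: the c entry is -5.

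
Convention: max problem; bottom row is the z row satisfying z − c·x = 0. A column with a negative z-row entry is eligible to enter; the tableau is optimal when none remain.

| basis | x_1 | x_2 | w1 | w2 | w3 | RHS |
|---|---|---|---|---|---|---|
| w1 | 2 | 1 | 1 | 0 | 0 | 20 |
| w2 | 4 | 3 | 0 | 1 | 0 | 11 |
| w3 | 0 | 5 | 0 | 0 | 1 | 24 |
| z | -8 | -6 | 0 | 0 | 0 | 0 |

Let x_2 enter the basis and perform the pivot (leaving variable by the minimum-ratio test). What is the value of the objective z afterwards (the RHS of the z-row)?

22

Ratio test on column x_2 — row 1: 20/1 = 20; row 2: 11/3 = 11/3; row 3: 24/5 = 24/5. Minimum is 11/3 at row 2 (w2 leaves); pivot element 3.
Pivot on row 2; the z-row RHS becomes 0 − (-6)·(11/3) = 22.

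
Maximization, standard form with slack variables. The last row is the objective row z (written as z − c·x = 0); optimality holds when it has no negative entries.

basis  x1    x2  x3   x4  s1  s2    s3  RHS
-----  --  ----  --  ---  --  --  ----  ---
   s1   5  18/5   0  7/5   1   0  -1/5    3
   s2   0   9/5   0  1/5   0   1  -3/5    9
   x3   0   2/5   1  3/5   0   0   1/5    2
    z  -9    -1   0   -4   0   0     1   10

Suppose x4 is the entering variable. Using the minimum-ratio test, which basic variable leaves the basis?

s1

Column x4 entries and ratios — s1: 3/(7/5) = 15/7; s2: 9/(1/5) = 45; x3: 2/(3/5) = 10/3.
Smallest ratio is 15/7 in the row of s1, so s1 leaves.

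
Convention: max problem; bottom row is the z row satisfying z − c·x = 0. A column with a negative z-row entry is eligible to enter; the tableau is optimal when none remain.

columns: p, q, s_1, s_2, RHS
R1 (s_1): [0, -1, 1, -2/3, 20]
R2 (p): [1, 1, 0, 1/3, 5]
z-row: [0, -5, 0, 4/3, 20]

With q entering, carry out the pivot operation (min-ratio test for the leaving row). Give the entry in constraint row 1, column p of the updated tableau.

1

Ratio test on column q — row 1: entry -1 ≤ 0; row 2: 5/1 = 5. Minimum is 5 at row 2 (p leaves); pivot element 1.
Divide row 2 by 1; eliminate column q from the other rows.
Row 1 update in column p: 0 − (-1)·1 = 1.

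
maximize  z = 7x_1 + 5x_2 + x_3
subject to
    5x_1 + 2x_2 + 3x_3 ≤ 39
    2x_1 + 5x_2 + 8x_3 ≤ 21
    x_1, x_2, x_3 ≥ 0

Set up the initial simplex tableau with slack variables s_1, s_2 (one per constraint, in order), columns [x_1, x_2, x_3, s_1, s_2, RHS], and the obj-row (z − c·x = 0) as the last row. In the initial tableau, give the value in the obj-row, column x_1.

-7

The obj-row carries the negated objective coefficients: the x_1 entry is -7.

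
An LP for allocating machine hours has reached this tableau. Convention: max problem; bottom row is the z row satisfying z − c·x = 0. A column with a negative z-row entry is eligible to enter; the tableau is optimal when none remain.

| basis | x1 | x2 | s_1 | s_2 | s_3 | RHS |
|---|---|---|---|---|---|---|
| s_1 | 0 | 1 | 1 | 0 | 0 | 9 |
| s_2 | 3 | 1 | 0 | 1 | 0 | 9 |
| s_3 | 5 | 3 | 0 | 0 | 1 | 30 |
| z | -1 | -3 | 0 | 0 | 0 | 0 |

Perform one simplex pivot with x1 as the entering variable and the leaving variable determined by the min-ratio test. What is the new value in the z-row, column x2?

-8/3

Ratio test on column x1 — row 1: entry 0 ≤ 0; row 2: 9/3 = 3; row 3: 30/5 = 6. Minimum is 3 at row 2 (s_2 leaves); pivot element 3.
Divide row 2 by 3; eliminate column x1 from the other rows.
z-row update in column x2: -3 − (-1)·(1/3) = -8/3.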